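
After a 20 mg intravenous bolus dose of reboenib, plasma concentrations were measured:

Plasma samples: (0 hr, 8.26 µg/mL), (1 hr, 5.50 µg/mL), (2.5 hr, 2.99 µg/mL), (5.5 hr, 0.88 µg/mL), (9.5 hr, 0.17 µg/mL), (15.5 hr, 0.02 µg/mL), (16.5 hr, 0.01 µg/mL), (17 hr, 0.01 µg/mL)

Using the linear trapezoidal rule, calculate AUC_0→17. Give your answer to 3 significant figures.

AUC = 21.7 µg/mL·hr

Trapezoidal AUC_0→17:
  [0→1]: (8.26+5.50)/2 × 1 = 6.88
  [1→2.5]: (5.50+2.99)/2 × 1.5 = 6.3675
  [2.5→5.5]: (2.99+0.88)/2 × 3 = 5.805
  [5.5→9.5]: (0.88+0.17)/2 × 4 = 2.1
  [9.5→15.5]: (0.17+0.02)/2 × 6 = 0.57
  [15.5→16.5]: (0.02+0.01)/2 × 1 = 0.015
  [16.5→17]: (0.01+0.01)/2 × 0.5 = 0.005
  Sum = 21.7425 µg/mL·hr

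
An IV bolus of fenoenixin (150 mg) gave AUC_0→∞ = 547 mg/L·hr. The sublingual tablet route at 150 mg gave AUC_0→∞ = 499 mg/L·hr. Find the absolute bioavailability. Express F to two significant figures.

F = (AUC_ev / D_ev) / (AUC_iv / D_iv)
  = (499/150) / (547/150)
  = 3.32667 / 3.64667 = 0.9122

F = 0.91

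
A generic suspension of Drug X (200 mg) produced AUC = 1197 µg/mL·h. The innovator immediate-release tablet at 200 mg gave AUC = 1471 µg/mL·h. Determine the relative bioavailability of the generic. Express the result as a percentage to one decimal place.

F_rel = (AUC_test/D_test) / (AUC_ref/D_ref)
      = (1197/200) / (1471/200)
      = 5.985 / 7.355 = 0.8137 = 81.37%

F_rel = 81.4%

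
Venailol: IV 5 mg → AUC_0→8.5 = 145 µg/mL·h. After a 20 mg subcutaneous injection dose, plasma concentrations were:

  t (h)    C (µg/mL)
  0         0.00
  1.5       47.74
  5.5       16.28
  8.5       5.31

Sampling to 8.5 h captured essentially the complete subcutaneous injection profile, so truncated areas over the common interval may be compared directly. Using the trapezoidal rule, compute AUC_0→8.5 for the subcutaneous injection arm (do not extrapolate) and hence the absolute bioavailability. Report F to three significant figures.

Trapezoidal AUC_0→8.5 (subcutaneous injection):
  [0→1.5]: (0.00+47.74)/2 × 1.5 = 35.805
  [1.5→5.5]: (47.74+16.28)/2 × 4 = 128.04
  [5.5→8.5]: (16.28+5.31)/2 × 3 = 32.385
  Sum = 196.23 µg/mL·h
F = (AUC_ev/D_ev)/(AUC_iv/D_iv) = (196.23/20)/(145/5) = 9.8115/29 = 0.3383

F = 0.338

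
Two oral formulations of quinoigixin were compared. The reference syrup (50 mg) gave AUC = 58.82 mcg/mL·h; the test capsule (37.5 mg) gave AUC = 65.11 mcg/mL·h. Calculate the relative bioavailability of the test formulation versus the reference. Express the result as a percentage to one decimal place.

F_rel = 147.6%

F_rel = (AUC_test/D_test) / (AUC_ref/D_ref)
      = (65.11/37.5) / (58.82/50)
      = 1.73627 / 1.1764 = 1.4759 = 147.59%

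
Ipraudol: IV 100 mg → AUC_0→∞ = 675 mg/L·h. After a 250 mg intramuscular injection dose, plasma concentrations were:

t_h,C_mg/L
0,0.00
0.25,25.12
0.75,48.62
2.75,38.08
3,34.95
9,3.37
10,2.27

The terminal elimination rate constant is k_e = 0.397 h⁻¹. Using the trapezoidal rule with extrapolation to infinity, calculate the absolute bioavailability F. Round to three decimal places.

F = 0.143

Trapezoidal AUC_0→10 (intramuscular injection):
  [0→0.25]: (0.00+25.12)/2 × 0.25 = 3.14
  [0.25→0.75]: (25.12+48.62)/2 × 0.5 = 18.435
  [0.75→2.75]: (48.62+38.08)/2 × 2 = 86.7
  [2.75→3]: (38.08+34.95)/2 × 0.25 = 9.12875
  [3→9]: (34.95+3.37)/2 × 6 = 114.96
  [9→10]: (3.37+2.27)/2 × 1 = 2.82
  Sum = 235.18375 mg/L·h
Tail: C_last/k_e = 2.27/0.397 = 5.718
AUC_0→∞ (intramuscular injection) = 235.18375 + 5.718 = 240.90175 mg/L·h
F = (AUC_ev/D_ev)/(AUC_iv/D_iv) = (240.90175/250)/(675/100) = 0.963607/6.75 = 0.1428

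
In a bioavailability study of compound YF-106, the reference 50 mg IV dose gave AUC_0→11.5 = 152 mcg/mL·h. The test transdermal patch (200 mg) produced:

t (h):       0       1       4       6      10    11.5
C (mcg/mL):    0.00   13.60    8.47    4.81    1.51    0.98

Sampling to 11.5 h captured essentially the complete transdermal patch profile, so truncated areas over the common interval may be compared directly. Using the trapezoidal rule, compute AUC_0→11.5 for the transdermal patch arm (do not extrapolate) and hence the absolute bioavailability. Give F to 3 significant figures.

F = 0.111

Trapezoidal AUC_0→11.5 (transdermal patch):
  [0→1]: (0.00+13.60)/2 × 1 = 6.8
  [1→4]: (13.60+8.47)/2 × 3 = 33.105
  [4→6]: (8.47+4.81)/2 × 2 = 13.28
  [6→10]: (4.81+1.51)/2 × 4 = 12.64
  [10→11.5]: (1.51+0.98)/2 × 1.5 = 1.8675
  Sum = 67.6925 mcg/mL·h
F = (AUC_ev/D_ev)/(AUC_iv/D_iv) = (67.6925/200)/(152/50) = 0.3384625/3.04 = 0.1113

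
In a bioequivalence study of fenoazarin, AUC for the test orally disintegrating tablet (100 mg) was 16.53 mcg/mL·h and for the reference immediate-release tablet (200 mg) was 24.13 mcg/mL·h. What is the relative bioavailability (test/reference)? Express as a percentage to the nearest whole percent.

F_rel = 137%

F_rel = (AUC_test/D_test) / (AUC_ref/D_ref)
      = (16.53/100) / (24.13/200)
      = 0.1653 / 0.12065 = 1.3701 = 137.01%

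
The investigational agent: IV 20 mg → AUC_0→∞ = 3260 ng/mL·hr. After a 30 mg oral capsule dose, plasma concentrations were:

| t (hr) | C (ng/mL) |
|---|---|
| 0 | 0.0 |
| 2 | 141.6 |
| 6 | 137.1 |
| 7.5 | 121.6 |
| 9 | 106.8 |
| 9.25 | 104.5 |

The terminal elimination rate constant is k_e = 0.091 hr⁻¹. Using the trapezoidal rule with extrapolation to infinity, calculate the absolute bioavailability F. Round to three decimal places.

Trapezoidal AUC_0→9.25 (oral capsule):
  [0→2]: (0.0+141.6)/2 × 2 = 141.6
  [2→6]: (141.6+137.1)/2 × 4 = 557.4
  [6→7.5]: (137.1+121.6)/2 × 1.5 = 194.025
  [7.5→9]: (121.6+106.8)/2 × 1.5 = 171.3
  [9→9.25]: (106.8+104.5)/2 × 0.25 = 26.4125
  Sum = 1090.7375 ng/mL·hr
Tail: C_last/k_e = 104.5/0.091 = 1148.352
AUC_0→∞ (oral capsule) = 1090.7375 + 1148.352 = 2239.0895 ng/mL·hr
F = (AUC_ev/D_ev)/(AUC_iv/D_iv) = (2239.0895/30)/(3260/20) = 74.6363/163 = 0.4579

F = 0.458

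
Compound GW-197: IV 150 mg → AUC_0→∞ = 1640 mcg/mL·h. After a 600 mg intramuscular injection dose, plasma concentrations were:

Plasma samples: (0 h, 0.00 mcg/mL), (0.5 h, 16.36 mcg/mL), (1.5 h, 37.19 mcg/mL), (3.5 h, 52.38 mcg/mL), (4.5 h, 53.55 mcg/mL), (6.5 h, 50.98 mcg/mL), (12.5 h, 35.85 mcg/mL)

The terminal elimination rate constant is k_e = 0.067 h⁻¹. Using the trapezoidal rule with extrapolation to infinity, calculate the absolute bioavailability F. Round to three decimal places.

F = 0.164

Trapezoidal AUC_0→12.5 (intramuscular injection):
  [0→0.5]: (0.00+16.36)/2 × 0.5 = 4.09
  [0.5→1.5]: (16.36+37.19)/2 × 1 = 26.775
  [1.5→3.5]: (37.19+52.38)/2 × 2 = 89.57
  [3.5→4.5]: (52.38+53.55)/2 × 1 = 52.965
  [4.5→6.5]: (53.55+50.98)/2 × 2 = 104.53
  [6.5→12.5]: (50.98+35.85)/2 × 6 = 260.49
  Sum = 538.42 mcg/mL·h
Tail: C_last/k_e = 35.85/0.067 = 535.075
AUC_0→∞ (intramuscular injection) = 538.42 + 535.075 = 1073.495 mcg/mL·h
F = (AUC_ev/D_ev)/(AUC_iv/D_iv) = (1073.495/600)/(1640/150) = 1.78916/10.9333 = 0.1636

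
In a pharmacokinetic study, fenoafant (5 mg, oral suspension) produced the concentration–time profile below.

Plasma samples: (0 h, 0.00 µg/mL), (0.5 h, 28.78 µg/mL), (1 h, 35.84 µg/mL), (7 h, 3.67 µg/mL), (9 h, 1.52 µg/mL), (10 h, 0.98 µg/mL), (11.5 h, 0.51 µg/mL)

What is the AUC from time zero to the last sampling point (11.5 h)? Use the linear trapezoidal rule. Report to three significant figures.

Trapezoidal AUC_0→11.5:
  [0→0.5]: (0.00+28.78)/2 × 0.5 = 7.195
  [0.5→1]: (28.78+35.84)/2 × 0.5 = 16.155
  [1→7]: (35.84+3.67)/2 × 6 = 118.53
  [7→9]: (3.67+1.52)/2 × 2 = 5.19
  [9→10]: (1.52+0.98)/2 × 1 = 1.25
  [10→11.5]: (0.98+0.51)/2 × 1.5 = 1.1175
  Sum = 149.4375 µg/mL·h

AUC = 149 µg/mL·h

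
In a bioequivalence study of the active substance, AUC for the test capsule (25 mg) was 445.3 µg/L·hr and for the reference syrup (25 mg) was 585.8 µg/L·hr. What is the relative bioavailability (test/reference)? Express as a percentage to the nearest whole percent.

F_rel = (AUC_test/D_test) / (AUC_ref/D_ref)
      = (445.3/25) / (585.8/25)
      = 17.812 / 23.432 = 0.7602 = 76.02%

F_rel = 76%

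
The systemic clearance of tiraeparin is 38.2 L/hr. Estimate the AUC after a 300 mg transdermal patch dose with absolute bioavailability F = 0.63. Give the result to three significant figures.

AUC_0→∞ = F × Dose / CL
        = 0.63 × 300 / 38.2 = 4.94764 mg/L·hr

AUC = 4.95 mg/L·hr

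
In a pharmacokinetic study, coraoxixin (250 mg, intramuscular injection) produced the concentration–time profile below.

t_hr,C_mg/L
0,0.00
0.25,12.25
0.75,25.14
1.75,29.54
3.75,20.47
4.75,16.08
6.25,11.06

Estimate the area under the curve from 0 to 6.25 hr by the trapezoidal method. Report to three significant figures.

Trapezoidal AUC_0→6.25:
  [0→0.25]: (0.00+12.25)/2 × 0.25 = 1.53125
  [0.25→0.75]: (12.25+25.14)/2 × 0.5 = 9.3475
  [0.75→1.75]: (25.14+29.54)/2 × 1 = 27.34
  [1.75→3.75]: (29.54+20.47)/2 × 2 = 50.01
  [3.75→4.75]: (20.47+16.08)/2 × 1 = 18.275
  [4.75→6.25]: (16.08+11.06)/2 × 1.5 = 20.355
  Sum = 126.85875 mg/L·hr

AUC = 127 mg/L·hr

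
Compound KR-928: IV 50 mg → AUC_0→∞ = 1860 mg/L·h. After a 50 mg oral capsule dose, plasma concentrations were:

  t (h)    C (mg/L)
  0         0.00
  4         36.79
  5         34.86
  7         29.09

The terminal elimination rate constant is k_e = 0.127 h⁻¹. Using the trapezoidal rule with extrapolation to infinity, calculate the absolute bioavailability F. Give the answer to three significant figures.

F = 0.216

Trapezoidal AUC_0→7 (oral capsule):
  [0→4]: (0.00+36.79)/2 × 4 = 73.58
  [4→5]: (36.79+34.86)/2 × 1 = 35.825
  [5→7]: (34.86+29.09)/2 × 2 = 63.95
  Sum = 173.355 mg/L·h
Tail: C_last/k_e = 29.09/0.127 = 229.055
AUC_0→∞ (oral capsule) = 173.355 + 229.055 = 402.41 mg/L·h
F = (AUC_ev/D_ev)/(AUC_iv/D_iv) = (402.41/50)/(1860/50) = 8.0482/37.2 = 0.2163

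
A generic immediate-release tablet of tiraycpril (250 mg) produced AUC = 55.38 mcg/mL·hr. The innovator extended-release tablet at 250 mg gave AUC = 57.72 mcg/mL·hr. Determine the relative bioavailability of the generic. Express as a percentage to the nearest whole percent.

F_rel = (AUC_test/D_test) / (AUC_ref/D_ref)
      = (55.38/250) / (57.72/250)
      = 0.22152 / 0.23088 = 0.9595 = 95.95%

F_rel = 96%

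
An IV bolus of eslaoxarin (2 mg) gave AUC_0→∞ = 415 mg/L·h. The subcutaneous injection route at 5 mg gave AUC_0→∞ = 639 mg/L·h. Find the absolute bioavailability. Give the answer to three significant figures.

F = 0.616

F = (AUC_ev / D_ev) / (AUC_iv / D_iv)
  = (639/5) / (415/2)
  = 127.8 / 207.5 = 0.6159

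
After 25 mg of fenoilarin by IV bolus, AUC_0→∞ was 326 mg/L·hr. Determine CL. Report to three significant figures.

CL = Dose_iv / AUC_0→∞
   = 25 / 326 = 0.0766871 L/hr

CL = 0.0767 L/hr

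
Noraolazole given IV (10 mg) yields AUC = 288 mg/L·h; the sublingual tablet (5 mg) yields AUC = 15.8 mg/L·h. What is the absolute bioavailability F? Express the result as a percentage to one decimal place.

F = (AUC_ev / D_ev) / (AUC_iv / D_iv)
  = (15.8/5) / (288/10)
  = 3.16 / 28.8 = 0.1097
  = 10.97%

F = 11.0%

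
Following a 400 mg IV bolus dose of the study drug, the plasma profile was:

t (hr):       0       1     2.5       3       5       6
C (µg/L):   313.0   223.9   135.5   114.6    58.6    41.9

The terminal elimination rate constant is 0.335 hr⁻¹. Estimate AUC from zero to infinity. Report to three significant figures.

Trapezoidal AUC_0→6:
  [0→1]: (313.0+223.9)/2 × 1 = 268.45
  [1→2.5]: (223.9+135.5)/2 × 1.5 = 269.55
  [2.5→3]: (135.5+114.6)/2 × 0.5 = 62.525
  [3→5]: (114.6+58.6)/2 × 2 = 173.2
  [5→6]: (58.6+41.9)/2 × 1 = 50.25
  Sum = 823.975 µg/L·hr
Extrapolated tail: C_last / k_e = 41.9 / 0.335 = 125.075
AUC_0→∞ = 823.975 + 125.075 = 949.05 µg/L·hr

AUC = 949 µg/L·hr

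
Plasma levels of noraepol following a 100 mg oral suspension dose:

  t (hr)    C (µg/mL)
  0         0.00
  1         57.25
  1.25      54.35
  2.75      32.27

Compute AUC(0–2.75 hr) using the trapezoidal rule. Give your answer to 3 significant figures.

AUC = 108 µg/mL·hr

Trapezoidal AUC_0→2.75:
  [0→1]: (0.00+57.25)/2 × 1 = 28.625
  [1→1.25]: (57.25+54.35)/2 × 0.25 = 13.95
  [1.25→2.75]: (54.35+32.27)/2 × 1.5 = 64.965
  Sum = 107.54 µg/mL·hr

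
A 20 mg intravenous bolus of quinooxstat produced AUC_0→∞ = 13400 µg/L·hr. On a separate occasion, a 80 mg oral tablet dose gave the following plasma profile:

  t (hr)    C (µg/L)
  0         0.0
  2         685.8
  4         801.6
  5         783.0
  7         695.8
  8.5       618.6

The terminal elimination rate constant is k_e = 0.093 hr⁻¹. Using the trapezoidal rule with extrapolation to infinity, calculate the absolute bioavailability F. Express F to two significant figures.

F = 0.23

Trapezoidal AUC_0→8.5 (oral tablet):
  [0→2]: (0.0+685.8)/2 × 2 = 685.8
  [2→4]: (685.8+801.6)/2 × 2 = 1487.4
  [4→5]: (801.6+783.0)/2 × 1 = 792.3
  [5→7]: (783.0+695.8)/2 × 2 = 1478.8
  [7→8.5]: (695.8+618.6)/2 × 1.5 = 985.8
  Sum = 5430.1 µg/L·hr
Tail: C_last/k_e = 618.6/0.093 = 6651.613
AUC_0→∞ (oral tablet) = 5430.1 + 6651.613 = 12081.713 µg/L·hr
F = (AUC_ev/D_ev)/(AUC_iv/D_iv) = (12081.713/80)/(13400/20) = 151.021/670 = 0.2254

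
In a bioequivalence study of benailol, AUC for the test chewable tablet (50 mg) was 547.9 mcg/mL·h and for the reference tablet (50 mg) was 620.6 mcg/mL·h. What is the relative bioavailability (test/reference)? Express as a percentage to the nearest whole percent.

F_rel = 88%

F_rel = (AUC_test/D_test) / (AUC_ref/D_ref)
      = (547.9/50) / (620.6/50)
      = 10.958 / 12.412 = 0.8829 = 88.29%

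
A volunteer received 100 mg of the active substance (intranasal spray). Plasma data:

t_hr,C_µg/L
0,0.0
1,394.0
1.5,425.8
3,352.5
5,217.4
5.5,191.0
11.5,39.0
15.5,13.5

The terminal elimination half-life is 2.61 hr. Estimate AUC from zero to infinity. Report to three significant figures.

Trapezoidal AUC_0→15.5:
  [0→1]: (0.0+394.0)/2 × 1 = 197.0
  [1→1.5]: (394.0+425.8)/2 × 0.5 = 204.95
  [1.5→3]: (425.8+352.5)/2 × 1.5 = 583.725
  [3→5]: (352.5+217.4)/2 × 2 = 569.9
  [5→5.5]: (217.4+191.0)/2 × 0.5 = 102.1
  [5.5→11.5]: (191.0+39.0)/2 × 6 = 690.0
  [11.5→15.5]: (39.0+13.5)/2 × 4 = 105.0
  Sum = 2452.675 µg/L·hr
k_e = ln2 / t½ = 0.693147 / 2.61 = 0.2656 hr^-1
Extrapolated tail: C_last / k_e = 13.5 / 0.2656 = 50.828
AUC_0→∞ = 2452.675 + 50.828 = 2503.503 µg/L·hr

AUC = 2500 µg/L·hr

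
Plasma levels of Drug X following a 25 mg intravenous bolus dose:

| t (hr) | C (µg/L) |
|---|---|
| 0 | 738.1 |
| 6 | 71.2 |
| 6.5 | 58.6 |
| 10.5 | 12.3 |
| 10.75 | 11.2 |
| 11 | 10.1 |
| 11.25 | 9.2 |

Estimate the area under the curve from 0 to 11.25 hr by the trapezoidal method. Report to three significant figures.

Trapezoidal AUC_0→11.25:
  [0→6]: (738.1+71.2)/2 × 6 = 2427.9
  [6→6.5]: (71.2+58.6)/2 × 0.5 = 32.45
  [6.5→10.5]: (58.6+12.3)/2 × 4 = 141.8
  [10.5→10.75]: (12.3+11.2)/2 × 0.25 = 2.9375
  [10.75→11]: (11.2+10.1)/2 × 0.25 = 2.6625
  [11→11.25]: (10.1+9.2)/2 × 0.25 = 2.4125
  Sum = 2610.1625 µg/L·hr

AUC = 2610 µg/L·hr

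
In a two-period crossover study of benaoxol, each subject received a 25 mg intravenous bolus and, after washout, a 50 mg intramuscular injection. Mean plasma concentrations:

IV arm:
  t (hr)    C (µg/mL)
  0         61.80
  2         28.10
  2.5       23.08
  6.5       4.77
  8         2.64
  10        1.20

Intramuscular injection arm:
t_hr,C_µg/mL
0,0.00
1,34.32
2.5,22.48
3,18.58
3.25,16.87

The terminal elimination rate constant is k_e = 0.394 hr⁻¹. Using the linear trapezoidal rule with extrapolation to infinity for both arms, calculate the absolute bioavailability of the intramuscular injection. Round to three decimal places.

Trapezoidal AUC_0→10 (IV):
  [0→2]: (61.80+28.10)/2 × 2 = 89.9
  [2→2.5]: (28.10+23.08)/2 × 0.5 = 12.795
  [2.5→6.5]: (23.08+4.77)/2 × 4 = 55.7
  [6.5→8]: (4.77+2.64)/2 × 1.5 = 5.5575
  [8→10]: (2.64+1.20)/2 × 2 = 3.84
  Sum = 167.7925 µg/mL·hr
IV tail: 1.20/0.394 = 3.046; AUC_iv,0→∞ = 167.7925 + 3.046 = 170.8385 µg/mL·hr
Trapezoidal AUC_0→3.25 (intramuscular injection):
  [0→1]: (0.00+34.32)/2 × 1 = 17.16
  [1→2.5]: (34.32+22.48)/2 × 1.5 = 42.6
  [2.5→3]: (22.48+18.58)/2 × 0.5 = 10.265
  [3→3.25]: (18.58+16.87)/2 × 0.25 = 4.43125
  Sum = 74.45625 µg/mL·hr
intramuscular injection tail: 16.87/0.394 = 42.817; AUC_ev,0→∞ = 74.45625 + 42.817 = 117.27325 µg/mL·hr
F = (AUC_ev/D_ev)/(AUC_iv/D_iv) = (117.27325/50)/(170.8385/25) = 2.345465/6.83354 = 0.3432

F = 0.343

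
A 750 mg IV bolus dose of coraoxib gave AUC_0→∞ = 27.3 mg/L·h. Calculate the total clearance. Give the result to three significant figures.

CL = 27.5 L/h

CL = Dose_iv / AUC_0→∞
   = 750 / 27.3 = 27.4725 L/h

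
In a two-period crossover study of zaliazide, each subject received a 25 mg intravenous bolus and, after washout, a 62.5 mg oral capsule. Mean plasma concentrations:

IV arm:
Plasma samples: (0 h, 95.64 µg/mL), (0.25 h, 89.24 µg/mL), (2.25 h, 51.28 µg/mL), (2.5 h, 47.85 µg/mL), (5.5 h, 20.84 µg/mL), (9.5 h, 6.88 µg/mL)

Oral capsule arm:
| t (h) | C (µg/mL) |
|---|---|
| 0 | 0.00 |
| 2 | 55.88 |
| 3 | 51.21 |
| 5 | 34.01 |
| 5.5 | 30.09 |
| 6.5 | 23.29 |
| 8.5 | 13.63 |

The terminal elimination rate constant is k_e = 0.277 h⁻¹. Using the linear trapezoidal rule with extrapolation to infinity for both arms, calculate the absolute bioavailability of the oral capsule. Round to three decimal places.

F = 0.360

Trapezoidal AUC_0→9.5 (IV):
  [0→0.25]: (95.64+89.24)/2 × 0.25 = 23.11
  [0.25→2.25]: (89.24+51.28)/2 × 2 = 140.52
  [2.25→2.5]: (51.28+47.85)/2 × 0.25 = 12.39125
  [2.5→5.5]: (47.85+20.84)/2 × 3 = 103.035
  [5.5→9.5]: (20.84+6.88)/2 × 4 = 55.44
  Sum = 334.49625 µg/mL·h
IV tail: 6.88/0.277 = 24.838; AUC_iv,0→∞ = 334.49625 + 24.838 = 359.33425 µg/mL·h
Trapezoidal AUC_0→8.5 (oral capsule):
  [0→2]: (0.00+55.88)/2 × 2 = 55.88
  [2→3]: (55.88+51.21)/2 × 1 = 53.545
  [3→5]: (51.21+34.01)/2 × 2 = 85.22
  [5→5.5]: (34.01+30.09)/2 × 0.5 = 16.025
  [5.5→6.5]: (30.09+23.29)/2 × 1 = 26.69
  [6.5→8.5]: (23.29+13.63)/2 × 2 = 36.92
  Sum = 274.28 µg/mL·h
oral capsule tail: 13.63/0.277 = 49.206; AUC_ev,0→∞ = 274.28 + 49.206 = 323.486 µg/mL·h
F = (AUC_ev/D_ev)/(AUC_iv/D_iv) = (323.486/62.5)/(359.33425/25) = 5.175776/14.37337 = 0.3601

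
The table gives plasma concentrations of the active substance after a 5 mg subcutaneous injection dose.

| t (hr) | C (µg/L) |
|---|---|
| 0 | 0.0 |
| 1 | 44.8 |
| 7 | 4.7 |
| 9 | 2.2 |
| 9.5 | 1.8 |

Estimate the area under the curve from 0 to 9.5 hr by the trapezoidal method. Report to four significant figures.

Trapezoidal AUC_0→9.5:
  [0→1]: (0.0+44.8)/2 × 1 = 22.4
  [1→7]: (44.8+4.7)/2 × 6 = 148.5
  [7→9]: (4.7+2.2)/2 × 2 = 6.9
  [9→9.5]: (2.2+1.8)/2 × 0.5 = 1.0
  Sum = 178.8 µg/L·hr

AUC = 178.8 µg/L·hr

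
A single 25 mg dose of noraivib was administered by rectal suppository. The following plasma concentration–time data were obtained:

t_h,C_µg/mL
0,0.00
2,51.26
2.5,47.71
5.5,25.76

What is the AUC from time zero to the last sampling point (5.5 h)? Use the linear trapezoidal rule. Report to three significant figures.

Trapezoidal AUC_0→5.5:
  [0→2]: (0.00+51.26)/2 × 2 = 51.26
  [2→2.5]: (51.26+47.71)/2 × 0.5 = 24.7425
  [2.5→5.5]: (47.71+25.76)/2 × 3 = 110.205
  Sum = 186.2075 µg/mL·h

AUC = 186 µg/mL·h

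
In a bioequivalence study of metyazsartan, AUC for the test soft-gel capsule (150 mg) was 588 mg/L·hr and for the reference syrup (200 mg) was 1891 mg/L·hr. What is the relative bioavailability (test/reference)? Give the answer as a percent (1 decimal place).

F_rel = (AUC_test/D_test) / (AUC_ref/D_ref)
      = (588/150) / (1891/200)
      = 3.92 / 9.455 = 0.4146 = 41.46%

F_rel = 41.5%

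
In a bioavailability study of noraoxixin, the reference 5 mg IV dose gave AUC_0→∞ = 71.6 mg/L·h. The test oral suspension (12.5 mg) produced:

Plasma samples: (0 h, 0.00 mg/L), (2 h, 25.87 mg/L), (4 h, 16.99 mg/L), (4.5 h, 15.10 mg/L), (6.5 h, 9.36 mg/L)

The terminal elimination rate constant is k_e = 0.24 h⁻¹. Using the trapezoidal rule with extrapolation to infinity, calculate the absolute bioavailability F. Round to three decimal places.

F = 0.783

Trapezoidal AUC_0→6.5 (oral suspension):
  [0→2]: (0.00+25.87)/2 × 2 = 25.87
  [2→4]: (25.87+16.99)/2 × 2 = 42.86
  [4→4.5]: (16.99+15.10)/2 × 0.5 = 8.0225
  [4.5→6.5]: (15.10+9.36)/2 × 2 = 24.46
  Sum = 101.2125 mg/L·h
Tail: C_last/k_e = 9.36/0.24 = 39.000
AUC_0→∞ (oral suspension) = 101.2125 + 39.000 = 140.2125 mg/L·h
F = (AUC_ev/D_ev)/(AUC_iv/D_iv) = (140.2125/12.5)/(71.6/5) = 11.217/14.32 = 0.7833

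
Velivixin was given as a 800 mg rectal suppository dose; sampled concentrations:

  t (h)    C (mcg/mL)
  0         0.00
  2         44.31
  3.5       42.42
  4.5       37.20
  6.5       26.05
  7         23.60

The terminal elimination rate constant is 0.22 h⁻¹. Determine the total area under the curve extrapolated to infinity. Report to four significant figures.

Trapezoidal AUC_0→7:
  [0→2]: (0.00+44.31)/2 × 2 = 44.31
  [2→3.5]: (44.31+42.42)/2 × 1.5 = 65.0475
  [3.5→4.5]: (42.42+37.20)/2 × 1 = 39.81
  [4.5→6.5]: (37.20+26.05)/2 × 2 = 63.25
  [6.5→7]: (26.05+23.60)/2 × 0.5 = 12.4125
  Sum = 224.83 mcg/mL·h
Extrapolated tail: C_last / k_e = 23.60 / 0.22 = 107.273
AUC_0→∞ = 224.83 + 107.273 = 332.103 mcg/mL·h

AUC = 332.1 mcg/mL·h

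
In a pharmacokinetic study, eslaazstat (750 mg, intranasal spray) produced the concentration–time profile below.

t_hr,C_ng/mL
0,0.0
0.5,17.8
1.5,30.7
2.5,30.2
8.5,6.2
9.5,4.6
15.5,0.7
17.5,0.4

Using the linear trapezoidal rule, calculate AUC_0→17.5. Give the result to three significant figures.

Trapezoidal AUC_0→17.5:
  [0→0.5]: (0.0+17.8)/2 × 0.5 = 4.45
  [0.5→1.5]: (17.8+30.7)/2 × 1 = 24.25
  [1.5→2.5]: (30.7+30.2)/2 × 1 = 30.45
  [2.5→8.5]: (30.2+6.2)/2 × 6 = 109.2
  [8.5→9.5]: (6.2+4.6)/2 × 1 = 5.4
  [9.5→15.5]: (4.6+0.7)/2 × 6 = 15.9
  [15.5→17.5]: (0.7+0.4)/2 × 2 = 1.1
  Sum = 190.75 ng/mL·hr

AUC = 191 ng/mL·hr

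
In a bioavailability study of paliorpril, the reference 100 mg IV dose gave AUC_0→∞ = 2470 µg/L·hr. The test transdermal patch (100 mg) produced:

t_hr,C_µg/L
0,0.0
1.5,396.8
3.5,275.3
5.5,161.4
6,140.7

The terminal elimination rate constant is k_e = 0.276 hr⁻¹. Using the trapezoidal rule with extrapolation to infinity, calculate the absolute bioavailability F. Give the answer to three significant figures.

F = 0.806

Trapezoidal AUC_0→6 (transdermal patch):
  [0→1.5]: (0.0+396.8)/2 × 1.5 = 297.6
  [1.5→3.5]: (396.8+275.3)/2 × 2 = 672.1
  [3.5→5.5]: (275.3+161.4)/2 × 2 = 436.7
  [5.5→6]: (161.4+140.7)/2 × 0.5 = 75.525
  Sum = 1481.925 µg/L·hr
Tail: C_last/k_e = 140.7/0.276 = 509.783
AUC_0→∞ (transdermal patch) = 1481.925 + 509.783 = 1991.708 µg/L·hr
F = (AUC_ev/D_ev)/(AUC_iv/D_iv) = (1991.708/100)/(2470/100) = 19.91708/24.7 = 0.8064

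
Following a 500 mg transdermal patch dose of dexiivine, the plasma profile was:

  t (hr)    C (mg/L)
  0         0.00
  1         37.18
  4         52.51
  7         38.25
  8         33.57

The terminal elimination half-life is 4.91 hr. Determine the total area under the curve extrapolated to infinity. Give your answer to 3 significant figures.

Trapezoidal AUC_0→8:
  [0→1]: (0.00+37.18)/2 × 1 = 18.59
  [1→4]: (37.18+52.51)/2 × 3 = 134.535
  [4→7]: (52.51+38.25)/2 × 3 = 136.14
  [7→8]: (38.25+33.57)/2 × 1 = 35.91
  Sum = 325.175 mg/L·hr
k_e = ln2 / t½ = 0.693147 / 4.91 = 0.1412 hr^-1
Extrapolated tail: C_last / k_e = 33.57 / 0.1412 = 237.748
AUC_0→∞ = 325.175 + 237.748 = 562.923 mg/L·hr

AUC = 563 mg/L·hr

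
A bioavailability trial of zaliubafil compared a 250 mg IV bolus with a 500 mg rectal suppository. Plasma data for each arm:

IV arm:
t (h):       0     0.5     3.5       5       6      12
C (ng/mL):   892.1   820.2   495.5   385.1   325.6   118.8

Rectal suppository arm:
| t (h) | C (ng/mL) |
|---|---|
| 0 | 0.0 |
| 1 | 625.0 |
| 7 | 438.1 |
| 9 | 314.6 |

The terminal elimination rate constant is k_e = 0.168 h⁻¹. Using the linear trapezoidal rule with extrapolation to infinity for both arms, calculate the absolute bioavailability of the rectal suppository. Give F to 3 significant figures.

Trapezoidal AUC_0→12 (IV):
  [0→0.5]: (892.1+820.2)/2 × 0.5 = 428.075
  [0.5→3.5]: (820.2+495.5)/2 × 3 = 1973.55
  [3.5→5]: (495.5+385.1)/2 × 1.5 = 660.45
  [5→6]: (385.1+325.6)/2 × 1 = 355.35
  [6→12]: (325.6+118.8)/2 × 6 = 1333.2
  Sum = 4750.625 ng/mL·h
IV tail: 118.8/0.168 = 707.143; AUC_iv,0→∞ = 4750.625 + 707.143 = 5457.768 ng/mL·h
Trapezoidal AUC_0→9 (rectal suppository):
  [0→1]: (0.0+625.0)/2 × 1 = 312.5
  [1→7]: (625.0+438.1)/2 × 6 = 3189.3
  [7→9]: (438.1+314.6)/2 × 2 = 752.7
  Sum = 4254.5 ng/mL·h
rectal suppository tail: 314.6/0.168 = 1872.619; AUC_ev,0→∞ = 4254.5 + 1872.619 = 6127.119 ng/mL·h
F = (AUC_ev/D_ev)/(AUC_iv/D_iv) = (6127.119/500)/(5457.768/250) = 12.254238/21.831072 = 0.5613

F = 0.561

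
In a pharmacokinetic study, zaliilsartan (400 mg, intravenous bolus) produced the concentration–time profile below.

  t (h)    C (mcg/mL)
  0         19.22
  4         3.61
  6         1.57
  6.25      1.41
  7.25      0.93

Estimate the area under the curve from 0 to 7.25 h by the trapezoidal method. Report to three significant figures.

Trapezoidal AUC_0→7.25:
  [0→4]: (19.22+3.61)/2 × 4 = 45.66
  [4→6]: (3.61+1.57)/2 × 2 = 5.18
  [6→6.25]: (1.57+1.41)/2 × 0.25 = 0.3725
  [6.25→7.25]: (1.41+0.93)/2 × 1 = 1.17
  Sum = 52.3825 mcg/mL·h

AUC = 52.4 mcg/mL·h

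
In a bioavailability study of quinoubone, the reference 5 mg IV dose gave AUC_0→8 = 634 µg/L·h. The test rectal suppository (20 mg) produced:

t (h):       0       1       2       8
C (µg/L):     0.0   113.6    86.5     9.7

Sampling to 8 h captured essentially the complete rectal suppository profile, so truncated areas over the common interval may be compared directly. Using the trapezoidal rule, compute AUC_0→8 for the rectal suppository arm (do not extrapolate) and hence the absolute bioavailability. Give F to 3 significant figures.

F = 0.176

Trapezoidal AUC_0→8 (rectal suppository):
  [0→1]: (0.0+113.6)/2 × 1 = 56.8
  [1→2]: (113.6+86.5)/2 × 1 = 100.05
  [2→8]: (86.5+9.7)/2 × 6 = 288.6
  Sum = 445.45 µg/L·h
F = (AUC_ev/D_ev)/(AUC_iv/D_iv) = (445.45/20)/(634/5) = 22.2725/126.8 = 0.1757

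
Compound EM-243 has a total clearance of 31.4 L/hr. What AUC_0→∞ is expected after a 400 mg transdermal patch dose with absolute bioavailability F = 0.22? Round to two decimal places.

AUC_0→∞ = F × Dose / CL
        = 0.22 × 400 / 31.4 = 2.80255 mg/L·hr

AUC = 2.80 mg/L·hr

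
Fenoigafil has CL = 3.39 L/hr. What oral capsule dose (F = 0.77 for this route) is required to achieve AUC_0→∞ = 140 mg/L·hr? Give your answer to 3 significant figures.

Dose = 616 mg

Dose = CL × AUC_0→∞ / F
     = 3.39 × 140 / 0.77 = 616.364 mg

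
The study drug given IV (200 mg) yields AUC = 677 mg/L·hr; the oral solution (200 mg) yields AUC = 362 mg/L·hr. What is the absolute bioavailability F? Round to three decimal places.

F = 0.535

F = (AUC_ev / D_ev) / (AUC_iv / D_iv)
  = (362/200) / (677/200)
  = 1.81 / 3.385 = 0.5347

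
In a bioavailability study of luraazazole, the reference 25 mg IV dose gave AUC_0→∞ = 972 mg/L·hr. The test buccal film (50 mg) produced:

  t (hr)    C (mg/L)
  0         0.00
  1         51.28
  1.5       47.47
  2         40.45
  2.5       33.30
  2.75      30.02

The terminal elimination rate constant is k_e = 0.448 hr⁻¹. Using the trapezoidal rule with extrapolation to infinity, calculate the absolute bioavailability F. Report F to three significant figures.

F = 0.0852

Trapezoidal AUC_0→2.75 (buccal film):
  [0→1]: (0.00+51.28)/2 × 1 = 25.64
  [1→1.5]: (51.28+47.47)/2 × 0.5 = 24.6875
  [1.5→2]: (47.47+40.45)/2 × 0.5 = 21.98
  [2→2.5]: (40.45+33.30)/2 × 0.5 = 18.4375
  [2.5→2.75]: (33.30+30.02)/2 × 0.25 = 7.915
  Sum = 98.66 mg/L·hr
Tail: C_last/k_e = 30.02/0.448 = 67.009
AUC_0→∞ (buccal film) = 98.66 + 67.009 = 165.669 mg/L·hr
F = (AUC_ev/D_ev)/(AUC_iv/D_iv) = (165.669/50)/(972/25) = 3.31338/38.88 = 0.0852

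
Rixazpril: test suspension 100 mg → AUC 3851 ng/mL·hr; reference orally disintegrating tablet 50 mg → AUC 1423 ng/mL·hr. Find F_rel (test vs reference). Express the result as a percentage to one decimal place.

F_rel = (AUC_test/D_test) / (AUC_ref/D_ref)
      = (3851/100) / (1423/50)
      = 38.51 / 28.46 = 1.3531 = 135.31%

F_rel = 135.3%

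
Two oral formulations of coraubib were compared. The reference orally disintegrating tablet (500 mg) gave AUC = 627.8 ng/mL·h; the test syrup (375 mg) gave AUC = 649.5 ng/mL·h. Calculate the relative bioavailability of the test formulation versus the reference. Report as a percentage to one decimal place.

F_rel = 137.9%

F_rel = (AUC_test/D_test) / (AUC_ref/D_ref)
      = (649.5/375) / (627.8/500)
      = 1.732 / 1.2556 = 1.3794 = 137.94%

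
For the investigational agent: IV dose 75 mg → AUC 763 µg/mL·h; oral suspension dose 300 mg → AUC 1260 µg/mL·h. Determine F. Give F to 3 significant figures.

F = (AUC_ev / D_ev) / (AUC_iv / D_iv)
  = (1260/300) / (763/75)
  = 4.2 / 10.1733 = 0.4128

F = 0.413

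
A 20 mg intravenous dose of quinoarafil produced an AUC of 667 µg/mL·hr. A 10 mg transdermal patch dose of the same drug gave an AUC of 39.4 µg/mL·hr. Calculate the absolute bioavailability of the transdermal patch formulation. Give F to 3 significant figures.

F = 0.118

F = (AUC_ev / D_ev) / (AUC_iv / D_iv)
  = (39.4/10) / (667/20)
  = 3.94 / 33.35 = 0.1181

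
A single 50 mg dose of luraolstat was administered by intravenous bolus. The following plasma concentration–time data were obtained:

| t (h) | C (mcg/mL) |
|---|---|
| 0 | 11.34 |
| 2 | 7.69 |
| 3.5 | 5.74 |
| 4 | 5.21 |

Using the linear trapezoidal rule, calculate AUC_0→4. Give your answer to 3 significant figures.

AUC = 31.8 mcg/mL·h

Trapezoidal AUC_0→4:
  [0→2]: (11.34+7.69)/2 × 2 = 19.03
  [2→3.5]: (7.69+5.74)/2 × 1.5 = 10.0725
  [3.5→4]: (5.74+5.21)/2 × 0.5 = 2.7375
  Sum = 31.84 mcg/mL·h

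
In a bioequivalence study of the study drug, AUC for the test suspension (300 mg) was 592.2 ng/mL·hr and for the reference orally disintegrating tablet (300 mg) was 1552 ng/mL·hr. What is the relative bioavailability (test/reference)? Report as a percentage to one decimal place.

F_rel = 38.2%

F_rel = (AUC_test/D_test) / (AUC_ref/D_ref)
      = (592.2/300) / (1552/300)
      = 1.974 / 5.17333 = 0.3816 = 38.16%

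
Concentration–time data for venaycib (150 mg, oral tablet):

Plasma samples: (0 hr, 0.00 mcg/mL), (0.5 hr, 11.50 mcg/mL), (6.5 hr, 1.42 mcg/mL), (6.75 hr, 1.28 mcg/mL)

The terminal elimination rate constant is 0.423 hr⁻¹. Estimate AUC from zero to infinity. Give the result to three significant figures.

Trapezoidal AUC_0→6.75:
  [0→0.5]: (0.00+11.50)/2 × 0.5 = 2.875
  [0.5→6.5]: (11.50+1.42)/2 × 6 = 38.76
  [6.5→6.75]: (1.42+1.28)/2 × 0.25 = 0.3375
  Sum = 41.9725 mcg/mL·hr
Extrapolated tail: C_last / k_e = 1.28 / 0.423 = 3.026
AUC_0→∞ = 41.9725 + 3.026 = 44.9985 mcg/mL·hr

AUC = 45.0 mcg/mL·hr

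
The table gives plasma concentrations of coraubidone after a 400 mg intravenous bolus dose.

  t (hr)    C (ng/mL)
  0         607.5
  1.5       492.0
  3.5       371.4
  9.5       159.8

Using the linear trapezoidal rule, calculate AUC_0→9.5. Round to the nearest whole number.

Trapezoidal AUC_0→9.5:
  [0→1.5]: (607.5+492.0)/2 × 1.5 = 824.625
  [1.5→3.5]: (492.0+371.4)/2 × 2 = 863.4
  [3.5→9.5]: (371.4+159.8)/2 × 6 = 1593.6
  Sum = 3281.625 ng/mL·hr

AUC = 3282 ng/mL·hr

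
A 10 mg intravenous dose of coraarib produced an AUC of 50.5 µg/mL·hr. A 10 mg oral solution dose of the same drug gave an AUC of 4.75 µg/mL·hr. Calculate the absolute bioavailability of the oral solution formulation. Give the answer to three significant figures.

F = (AUC_ev / D_ev) / (AUC_iv / D_iv)
  = (4.75/10) / (50.5/10)
  = 0.475 / 5.05 = 0.0941

F = 0.0941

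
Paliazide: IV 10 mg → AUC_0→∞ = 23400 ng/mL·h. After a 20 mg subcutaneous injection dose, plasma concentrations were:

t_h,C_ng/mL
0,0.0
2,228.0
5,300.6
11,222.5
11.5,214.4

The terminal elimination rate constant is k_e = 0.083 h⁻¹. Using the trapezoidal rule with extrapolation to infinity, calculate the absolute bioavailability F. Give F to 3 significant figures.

F = 0.113

Trapezoidal AUC_0→11.5 (subcutaneous injection):
  [0→2]: (0.0+228.0)/2 × 2 = 228.0
  [2→5]: (228.0+300.6)/2 × 3 = 792.9
  [5→11]: (300.6+222.5)/2 × 6 = 1569.3
  [11→11.5]: (222.5+214.4)/2 × 0.5 = 109.225
  Sum = 2699.425 ng/mL·h
Tail: C_last/k_e = 214.4/0.083 = 2583.133
AUC_0→∞ (subcutaneous injection) = 2699.425 + 2583.133 = 5282.558 ng/mL·h
F = (AUC_ev/D_ev)/(AUC_iv/D_iv) = (5282.558/20)/(23400/10) = 264.1279/2340 = 0.1129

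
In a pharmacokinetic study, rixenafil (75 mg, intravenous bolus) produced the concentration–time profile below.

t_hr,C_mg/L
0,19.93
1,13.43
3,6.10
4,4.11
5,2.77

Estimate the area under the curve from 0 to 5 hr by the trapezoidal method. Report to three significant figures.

Trapezoidal AUC_0→5:
  [0→1]: (19.93+13.43)/2 × 1 = 16.68
  [1→3]: (13.43+6.10)/2 × 2 = 19.53
  [3→4]: (6.10+4.11)/2 × 1 = 5.105
  [4→5]: (4.11+2.77)/2 × 1 = 3.44
  Sum = 44.755 mg/L·hr

AUC = 44.8 mg/L·hr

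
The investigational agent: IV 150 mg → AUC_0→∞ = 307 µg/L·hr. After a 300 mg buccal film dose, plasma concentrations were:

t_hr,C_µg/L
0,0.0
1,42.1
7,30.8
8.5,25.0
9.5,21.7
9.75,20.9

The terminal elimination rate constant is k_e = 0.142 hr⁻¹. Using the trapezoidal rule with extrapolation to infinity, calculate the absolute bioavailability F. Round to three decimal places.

F = 0.745

Trapezoidal AUC_0→9.75 (buccal film):
  [0→1]: (0.0+42.1)/2 × 1 = 21.05
  [1→7]: (42.1+30.8)/2 × 6 = 218.7
  [7→8.5]: (30.8+25.0)/2 × 1.5 = 41.85
  [8.5→9.5]: (25.0+21.7)/2 × 1 = 23.35
  [9.5→9.75]: (21.7+20.9)/2 × 0.25 = 5.325
  Sum = 310.275 µg/L·hr
Tail: C_last/k_e = 20.9/0.142 = 147.183
AUC_0→∞ (buccal film) = 310.275 + 147.183 = 457.458 µg/L·hr
F = (AUC_ev/D_ev)/(AUC_iv/D_iv) = (457.458/300)/(307/150) = 1.52486/2.04667 = 0.7450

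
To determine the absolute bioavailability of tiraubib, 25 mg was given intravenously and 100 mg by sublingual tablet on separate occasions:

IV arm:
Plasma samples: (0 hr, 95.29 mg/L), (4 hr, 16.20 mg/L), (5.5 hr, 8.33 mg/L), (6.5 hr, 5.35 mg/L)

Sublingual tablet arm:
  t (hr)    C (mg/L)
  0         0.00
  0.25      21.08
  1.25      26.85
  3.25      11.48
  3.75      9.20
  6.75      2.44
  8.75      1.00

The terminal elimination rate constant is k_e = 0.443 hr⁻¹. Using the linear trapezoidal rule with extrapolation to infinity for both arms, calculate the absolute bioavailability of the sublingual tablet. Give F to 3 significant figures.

F = 0.0896

Trapezoidal AUC_0→6.5 (IV):
  [0→4]: (95.29+16.20)/2 × 4 = 222.98
  [4→5.5]: (16.20+8.33)/2 × 1.5 = 18.3975
  [5.5→6.5]: (8.33+5.35)/2 × 1 = 6.84
  Sum = 248.2175 mg/L·hr
IV tail: 5.35/0.443 = 12.077; AUC_iv,0→∞ = 248.2175 + 12.077 = 260.2945 mg/L·hr
Trapezoidal AUC_0→8.75 (sublingual tablet):
  [0→0.25]: (0.00+21.08)/2 × 0.25 = 2.635
  [0.25→1.25]: (21.08+26.85)/2 × 1 = 23.965
  [1.25→3.25]: (26.85+11.48)/2 × 2 = 38.33
  [3.25→3.75]: (11.48+9.20)/2 × 0.5 = 5.17
  [3.75→6.75]: (9.20+2.44)/2 × 3 = 17.46
  [6.75→8.75]: (2.44+1.00)/2 × 2 = 3.44
  Sum = 91.0 mg/L·hr
sublingual tablet tail: 1.00/0.443 = 2.257; AUC_ev,0→∞ = 91.0 + 2.257 = 93.257 mg/L·hr
F = (AUC_ev/D_ev)/(AUC_iv/D_iv) = (93.257/100)/(260.2945/25) = 0.93257/10.41178 = 0.0896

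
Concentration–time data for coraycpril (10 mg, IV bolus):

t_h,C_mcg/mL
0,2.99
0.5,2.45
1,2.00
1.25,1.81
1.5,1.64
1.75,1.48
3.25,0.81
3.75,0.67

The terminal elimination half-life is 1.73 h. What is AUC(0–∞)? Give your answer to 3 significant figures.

AUC = 7.53 mcg/mL·h

Trapezoidal AUC_0→3.75:
  [0→0.5]: (2.99+2.45)/2 × 0.5 = 1.36
  [0.5→1]: (2.45+2.00)/2 × 0.5 = 1.1125
  [1→1.25]: (2.00+1.81)/2 × 0.25 = 0.47625
  [1.25→1.5]: (1.81+1.64)/2 × 0.25 = 0.43125
  [1.5→1.75]: (1.64+1.48)/2 × 0.25 = 0.39
  [1.75→3.25]: (1.48+0.81)/2 × 1.5 = 1.7175
  [3.25→3.75]: (0.81+0.67)/2 × 0.5 = 0.37
  Sum = 5.8575 mcg/mL·h
k_e = ln2 / t½ = 0.693147 / 1.73 = 0.4007 h^-1
Extrapolated tail: C_last / k_e = 0.67 / 0.4007 = 1.672
AUC_0→∞ = 5.8575 + 1.672 = 7.5295 mcg/mL·h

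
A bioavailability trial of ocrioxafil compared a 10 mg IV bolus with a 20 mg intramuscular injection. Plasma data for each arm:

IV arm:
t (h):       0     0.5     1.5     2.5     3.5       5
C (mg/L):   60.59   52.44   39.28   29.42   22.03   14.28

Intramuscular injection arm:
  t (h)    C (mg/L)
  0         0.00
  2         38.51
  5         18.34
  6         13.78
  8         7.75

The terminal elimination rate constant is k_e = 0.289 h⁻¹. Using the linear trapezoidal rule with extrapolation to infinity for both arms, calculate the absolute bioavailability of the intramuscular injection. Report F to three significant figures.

Trapezoidal AUC_0→5 (IV):
  [0→0.5]: (60.59+52.44)/2 × 0.5 = 28.2575
  [0.5→1.5]: (52.44+39.28)/2 × 1 = 45.86
  [1.5→2.5]: (39.28+29.42)/2 × 1 = 34.35
  [2.5→3.5]: (29.42+22.03)/2 × 1 = 25.725
  [3.5→5]: (22.03+14.28)/2 × 1.5 = 27.2325
  Sum = 161.425 mg/L·h
IV tail: 14.28/0.289 = 49.412; AUC_iv,0→∞ = 161.425 + 49.412 = 210.837 mg/L·h
Trapezoidal AUC_0→8 (intramuscular injection):
  [0→2]: (0.00+38.51)/2 × 2 = 38.51
  [2→5]: (38.51+18.34)/2 × 3 = 85.275
  [5→6]: (18.34+13.78)/2 × 1 = 16.06
  [6→8]: (13.78+7.75)/2 × 2 = 21.53
  Sum = 161.375 mg/L·h
intramuscular injection tail: 7.75/0.289 = 26.817; AUC_ev,0→∞ = 161.375 + 26.817 = 188.192 mg/L·h
F = (AUC_ev/D_ev)/(AUC_iv/D_iv) = (188.192/20)/(210.837/10) = 9.4096/21.0837 = 0.4463

F = 0.446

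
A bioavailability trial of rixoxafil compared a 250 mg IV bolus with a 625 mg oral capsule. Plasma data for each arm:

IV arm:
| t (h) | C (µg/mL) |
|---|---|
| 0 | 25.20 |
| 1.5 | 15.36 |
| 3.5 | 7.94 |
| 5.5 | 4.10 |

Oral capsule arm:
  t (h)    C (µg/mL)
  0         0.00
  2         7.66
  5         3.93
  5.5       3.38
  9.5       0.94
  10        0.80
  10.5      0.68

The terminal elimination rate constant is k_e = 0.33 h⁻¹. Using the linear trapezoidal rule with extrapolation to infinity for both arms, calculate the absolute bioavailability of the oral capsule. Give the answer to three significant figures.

F = 0.196

Trapezoidal AUC_0→5.5 (IV):
  [0→1.5]: (25.20+15.36)/2 × 1.5 = 30.42
  [1.5→3.5]: (15.36+7.94)/2 × 2 = 23.3
  [3.5→5.5]: (7.94+4.10)/2 × 2 = 12.04
  Sum = 65.76 µg/mL·h
IV tail: 4.10/0.33 = 12.424; AUC_iv,0→∞ = 65.76 + 12.424 = 78.184 µg/mL·h
Trapezoidal AUC_0→10.5 (oral capsule):
  [0→2]: (0.00+7.66)/2 × 2 = 7.66
  [2→5]: (7.66+3.93)/2 × 3 = 17.385
  [5→5.5]: (3.93+3.38)/2 × 0.5 = 1.8275
  [5.5→9.5]: (3.38+0.94)/2 × 4 = 8.64
  [9.5→10]: (0.94+0.80)/2 × 0.5 = 0.435
  [10→10.5]: (0.80+0.68)/2 × 0.5 = 0.37
  Sum = 36.3175 µg/mL·h
oral capsule tail: 0.68/0.33 = 2.061; AUC_ev,0→∞ = 36.3175 + 2.061 = 38.3785 µg/mL·h
F = (AUC_ev/D_ev)/(AUC_iv/D_iv) = (38.3785/625)/(78.184/250) = 0.0614056/0.312736 = 0.1963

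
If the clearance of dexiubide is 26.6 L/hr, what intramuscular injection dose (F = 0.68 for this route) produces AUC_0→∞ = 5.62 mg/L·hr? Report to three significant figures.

Dose = CL × AUC_0→∞ / F
     = 26.6 × 5.62 / 0.68 = 219.841 mg

Dose = 220 mg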